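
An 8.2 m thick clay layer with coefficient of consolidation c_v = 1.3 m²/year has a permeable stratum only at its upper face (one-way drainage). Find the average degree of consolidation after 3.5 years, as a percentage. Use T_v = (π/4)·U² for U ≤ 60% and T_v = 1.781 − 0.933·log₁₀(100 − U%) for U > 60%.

U ≈ 29.4 %

Drainage path length: H_d = H = 8.2 m (single drainage).
T_v = c_v·t/H_d² = 1.3×3.5/8.2² = 0.067668.
T_v = 0.067668 corresponds to the U ≤ 60% branch:
U = √(4T_v/π) = 0.2935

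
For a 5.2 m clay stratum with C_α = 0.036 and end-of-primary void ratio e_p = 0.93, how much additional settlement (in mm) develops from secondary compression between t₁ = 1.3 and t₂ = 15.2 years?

S_s ≈ 104 mm

Secondary compression: S_s = C_α·H/(1+e_p)·log₁₀(t₂/t₁)
S_s = 0.036×5.2/(1+0.93)×log₁₀(15.2/1.3)
    = 0.09699 × 1.068 = 0.1036 m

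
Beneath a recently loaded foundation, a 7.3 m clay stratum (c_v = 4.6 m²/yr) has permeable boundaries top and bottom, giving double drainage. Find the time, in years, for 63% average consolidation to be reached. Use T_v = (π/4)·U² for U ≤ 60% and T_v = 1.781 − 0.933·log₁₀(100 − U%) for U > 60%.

t ≈ 0.921 years

Drainage path length: H_d = H/2 = 3.65 m (double drainage).
U > 60%: T_v = 1.781 − 0.933·log₁₀(100 − 63) = 0.31787.
t = T_v·H_d²/c_v = 0.31787×3.65²/4.6 = 0.9206 years.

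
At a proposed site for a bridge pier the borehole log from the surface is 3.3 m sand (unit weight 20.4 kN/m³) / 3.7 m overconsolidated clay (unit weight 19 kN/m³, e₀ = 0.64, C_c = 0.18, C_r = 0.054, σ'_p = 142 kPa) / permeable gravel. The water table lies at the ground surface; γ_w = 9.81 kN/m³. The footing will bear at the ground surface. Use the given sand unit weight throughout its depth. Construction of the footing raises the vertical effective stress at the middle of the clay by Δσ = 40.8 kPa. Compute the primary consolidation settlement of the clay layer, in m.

Mid-depth of clay below the ground surface: z = 3.3 + 3.7/2 = 5.15 m.
Total vertical stress at mid-clay: σ_v = 20.4×3.3 + 19×1.85 = 102.47 kPa.
Pore pressure: u = 9.81×(5.15 − 0) = 50.522 kPa.
Initial effective stress: σ'_0 = σ_v − u = 102.47 − 50.522 = 51.948 kPa.
Final effective stress: σ'_f = 51.948 + 40.8 = 92.748 kPa.
σ'_f = 92.748 ≤ σ'_p = 142 kPa, so the clay remains overconsolidated and only the recompression index applies:
S_c = C_r·H/(1+e₀)·log₁₀(σ'_f/σ'_0) = 0.054×3.7/1.64×log₁₀(92.748/51.948)
    = 0.12183 × 0.25174 = 0.03067 m

S_c ≈ 0.0307 m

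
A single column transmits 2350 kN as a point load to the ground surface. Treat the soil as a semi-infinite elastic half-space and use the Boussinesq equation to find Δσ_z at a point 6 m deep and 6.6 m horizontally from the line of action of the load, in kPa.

Boussinesq vertical stress below a point load on an elastic half-space:
Δσ_z = 3P/(2πz²) · [1 + (r/z)²]^(−5/2)
r/z = 6.6/6 = 1.1; [1+(r/z)²]^(−5/2) = 0.13773.
Δσ_z = 3×2350/(2π×6²) × 0.13773 = 31.168 × 0.13773 = 4.293 kPa

Δσ_z ≈ 4.29 kPa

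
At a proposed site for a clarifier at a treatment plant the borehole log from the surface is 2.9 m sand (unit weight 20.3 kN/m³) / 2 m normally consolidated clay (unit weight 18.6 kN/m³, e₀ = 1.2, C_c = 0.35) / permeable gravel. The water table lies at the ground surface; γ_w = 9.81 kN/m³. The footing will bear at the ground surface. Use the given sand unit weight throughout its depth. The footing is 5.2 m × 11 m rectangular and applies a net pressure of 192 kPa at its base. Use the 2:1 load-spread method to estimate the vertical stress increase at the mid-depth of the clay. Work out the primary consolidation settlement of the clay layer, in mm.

Mid-depth of clay below the ground surface: z = 2.9 + 2/2 = 3.9 m.
Total vertical stress at mid-clay: σ_v = 20.3×2.9 + 18.6×1 = 77.47 kPa.
Pore pressure: u = 9.81×(3.9 − 0) = 38.259 kPa.
Initial effective stress: σ'_0 = σ_v − u = 77.47 − 38.259 = 39.211 kPa.
Stress increase at mid-clay by the 2:1 spreading method:
Δσ = qBL/((B+z)(L+z)) = 192×5.2×11/((5.2+3.9)(11+3.9)) = 80.997 kPa
Final effective stress: σ'_f = σ'_0 + Δσ = 39.211 + 80.997 = 120.21 kPa.
Normally consolidated clay, so the full stress increment lies on the virgin compression line:
S_c = C_c·H/(1+e₀)·log₁₀(σ'_f/σ'_0) = 0.35×2/(1+1.2)×log₁₀(120.21/39.211)
    = 0.31818 × 0.48653 = 0.1548 m

S_c ≈ 155 mm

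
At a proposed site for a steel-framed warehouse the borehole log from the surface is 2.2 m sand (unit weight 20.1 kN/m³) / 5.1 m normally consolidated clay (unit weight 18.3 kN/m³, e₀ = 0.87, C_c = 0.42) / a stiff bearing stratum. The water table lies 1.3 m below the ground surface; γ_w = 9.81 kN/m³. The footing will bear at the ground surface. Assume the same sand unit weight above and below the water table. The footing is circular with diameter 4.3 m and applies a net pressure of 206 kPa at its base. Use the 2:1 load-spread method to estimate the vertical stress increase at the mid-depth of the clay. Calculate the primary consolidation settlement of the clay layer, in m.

S_c ≈ 0.297 m

Mid-depth of clay below the ground surface: z = 2.2 + 5.1/2 = 4.75 m.
Total vertical stress at mid-clay: σ_v = 20.1×2.2 + 18.3×2.55 = 90.885 kPa.
Pore pressure: u = 9.81×(4.75 − 1.3) = 33.845 kPa.
Initial effective stress: σ'_0 = σ_v − u = 90.885 − 33.845 = 57.04 kPa.
Stress increase at mid-clay by the 2:1 spreading method:
Δσ ≈ qD²/(D+z)² = 206×4.3²/(4.3+4.75)² = 46.506 kPa
Final effective stress: σ'_f = σ'_0 + Δσ = 57.04 + 46.506 = 103.55 kPa.
Normally consolidated clay, so the full stress increment lies on the virgin compression line:
S_c = C_c·H/(1+e₀)·log₁₀(σ'_f/σ'_0) = 0.42×5.1/(1+0.87)×log₁₀(103.55/57.04)
    = 1.1455 × 0.25897 = 0.2967 m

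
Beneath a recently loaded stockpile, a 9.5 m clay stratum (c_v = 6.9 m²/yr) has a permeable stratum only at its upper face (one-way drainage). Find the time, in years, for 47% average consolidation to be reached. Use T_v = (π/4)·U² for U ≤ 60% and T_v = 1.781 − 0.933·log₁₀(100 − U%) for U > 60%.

t ≈ 2.27 years

Drainage path length: H_d = H = 9.5 m (single drainage).
U ≤ 60%: T_v = (π/4)·U² = (π/4)×0.47² = 0.17349.
t = T_v·H_d²/c_v = 0.17349×9.5²/6.9 = 2.269 years.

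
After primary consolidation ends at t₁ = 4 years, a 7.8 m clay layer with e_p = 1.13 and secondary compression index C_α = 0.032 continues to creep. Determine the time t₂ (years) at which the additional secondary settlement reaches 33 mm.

S_s = C_α·H/(1+e_p)·log₁₀(t₂/t₁) ⇒ log₁₀(t₂/t₁) = S_s·(1+e_p)/(C_α·H).
log₁₀(t₂/t₁) = 0.033 × (1+1.13) / (0.032×7.8) = 0.2816
t₂ = t₁ × 10^0.2816 = 4 × 1.913 = 7.65 years

t₂ ≈ 7.65 years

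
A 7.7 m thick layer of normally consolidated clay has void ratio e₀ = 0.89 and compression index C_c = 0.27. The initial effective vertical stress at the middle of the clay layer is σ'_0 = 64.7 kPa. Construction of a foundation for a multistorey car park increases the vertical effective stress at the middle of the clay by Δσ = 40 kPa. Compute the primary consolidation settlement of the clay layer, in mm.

S_c ≈ 230 mm

Final effective stress: σ'_f = σ'_0 + Δσ = 64.7 + 40 = 104.7 kPa.
Normally consolidated clay, so the full stress increment lies on the virgin compression line:
S_c = C_c·H/(1+e₀)·log₁₀(σ'_f/σ'_0) = 0.27×7.7/(1+0.89)×log₁₀(104.7/64.7)
    = 1.1 × 0.20904 = 0.2299 m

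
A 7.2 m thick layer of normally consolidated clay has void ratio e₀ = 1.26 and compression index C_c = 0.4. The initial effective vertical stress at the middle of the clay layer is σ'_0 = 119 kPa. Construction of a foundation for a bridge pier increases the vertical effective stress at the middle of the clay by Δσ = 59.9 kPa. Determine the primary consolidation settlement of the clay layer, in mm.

Final effective stress: σ'_f = σ'_0 + Δσ = 119 + 59.9 = 178.9 kPa.
Normally consolidated clay, so the full stress increment lies on the virgin compression line:
S_c = C_c·H/(1+e₀)·log₁₀(σ'_f/σ'_0) = 0.4×7.2/(1+1.26)×log₁₀(178.9/119)
    = 1.2743 × 0.17706 = 0.2256 m

S_c ≈ 226 mm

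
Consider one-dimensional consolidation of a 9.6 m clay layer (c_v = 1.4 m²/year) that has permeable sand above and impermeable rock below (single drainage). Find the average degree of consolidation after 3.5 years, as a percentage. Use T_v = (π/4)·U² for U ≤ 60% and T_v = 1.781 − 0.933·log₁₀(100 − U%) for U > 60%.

Drainage path length: H_d = H = 9.6 m (single drainage).
T_v = c_v·t/H_d² = 1.4×3.5/9.6² = 0.053168.
T_v = 0.053168 corresponds to the U ≤ 60% branch:
U = √(4T_v/π) = 0.2602

U ≈ 26 %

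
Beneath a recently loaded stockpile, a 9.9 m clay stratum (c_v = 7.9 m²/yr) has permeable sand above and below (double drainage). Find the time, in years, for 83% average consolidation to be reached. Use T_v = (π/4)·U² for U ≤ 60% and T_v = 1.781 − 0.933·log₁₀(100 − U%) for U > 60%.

t ≈ 1.96 years

Drainage path length: H_d = H/2 = 4.95 m (double drainage).
U > 60%: T_v = 1.781 − 0.933·log₁₀(100 − 83) = 0.63299.
t = T_v·H_d²/c_v = 0.63299×4.95²/7.9 = 1.963 years.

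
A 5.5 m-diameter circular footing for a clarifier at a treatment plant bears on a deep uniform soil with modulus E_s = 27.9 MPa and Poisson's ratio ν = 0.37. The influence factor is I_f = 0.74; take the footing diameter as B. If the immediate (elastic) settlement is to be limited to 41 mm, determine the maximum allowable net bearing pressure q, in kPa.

E_s = 27.9 MPa = 27900 kPa.
S_e = q·B·(1−ν²)/E_s · I_f  ⇒  q = S_e·E_s / (B·(1−ν²)·I_f).
q = 0.041 × 27900 / (5.5 × 0.8631 × 0.74) = 325.6 kPa

q ≈ 326 kPa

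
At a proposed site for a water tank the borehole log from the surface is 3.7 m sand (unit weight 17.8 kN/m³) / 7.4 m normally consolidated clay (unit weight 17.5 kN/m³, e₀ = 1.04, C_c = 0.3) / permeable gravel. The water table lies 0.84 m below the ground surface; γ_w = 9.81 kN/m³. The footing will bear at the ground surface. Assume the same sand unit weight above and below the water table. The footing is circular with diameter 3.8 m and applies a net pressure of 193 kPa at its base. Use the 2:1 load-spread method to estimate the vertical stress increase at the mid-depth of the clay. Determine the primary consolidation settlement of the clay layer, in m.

S_c ≈ 0.137 m

Mid-depth of clay below the ground surface: z = 3.7 + 7.4/2 = 7.4 m.
Total vertical stress at mid-clay: σ_v = 17.8×3.7 + 17.5×3.7 = 130.61 kPa.
Pore pressure: u = 9.81×(7.4 − 0.84) = 64.354 kPa.
Initial effective stress: σ'_0 = σ_v − u = 130.61 − 64.354 = 66.256 kPa.
Stress increase at mid-clay by the 2:1 spreading method:
Δσ ≈ qD²/(D+z)² = 193×3.8²/(3.8+7.4)² = 22.217 kPa
Final effective stress: σ'_f = σ'_0 + Δσ = 66.256 + 22.217 = 88.473 kPa.
Normally consolidated clay, so the full stress increment lies on the virgin compression line:
S_c = C_c·H/(1+e₀)·log₁₀(σ'_f/σ'_0) = 0.3×7.4/(1+1.04)×log₁₀(88.473/66.256)
    = 1.0882 × 0.12559 = 0.1367 m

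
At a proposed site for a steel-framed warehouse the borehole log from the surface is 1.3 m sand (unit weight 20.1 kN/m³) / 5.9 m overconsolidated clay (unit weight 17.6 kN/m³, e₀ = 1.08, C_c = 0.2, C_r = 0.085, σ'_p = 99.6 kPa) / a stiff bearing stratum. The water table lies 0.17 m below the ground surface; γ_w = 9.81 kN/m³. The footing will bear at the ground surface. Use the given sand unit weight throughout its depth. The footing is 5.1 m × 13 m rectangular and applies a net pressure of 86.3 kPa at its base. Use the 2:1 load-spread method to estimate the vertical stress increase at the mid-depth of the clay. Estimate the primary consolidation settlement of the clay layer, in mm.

Mid-depth of clay below the ground surface: z = 1.3 + 5.9/2 = 4.25 m.
Total vertical stress at mid-clay: σ_v = 20.1×1.3 + 17.6×2.95 = 78.05 kPa.
Pore pressure: u = 9.81×(4.25 − 0.17) = 40.025 kPa.
Initial effective stress: σ'_0 = σ_v − u = 78.05 − 40.025 = 38.025 kPa.
Stress increase at mid-clay by the 2:1 spreading method:
Δσ = qBL/((B+z)(L+z)) = 86.3×5.1×13/((5.1+4.25)(13+4.25)) = 35.475 kPa
Final effective stress: σ'_f = 38.025 + 35.475 = 73.5 kPa.
σ'_f = 73.5 ≤ σ'_p = 99.6 kPa, so the clay remains overconsolidated and only the recompression index applies:
S_c = C_r·H/(1+e₀)·log₁₀(σ'_f/σ'_0) = 0.085×5.9/2.08×log₁₀(73.5/38.025)
    = 0.2411 × 0.28622 = 0.06901 m

S_c ≈ 69 mm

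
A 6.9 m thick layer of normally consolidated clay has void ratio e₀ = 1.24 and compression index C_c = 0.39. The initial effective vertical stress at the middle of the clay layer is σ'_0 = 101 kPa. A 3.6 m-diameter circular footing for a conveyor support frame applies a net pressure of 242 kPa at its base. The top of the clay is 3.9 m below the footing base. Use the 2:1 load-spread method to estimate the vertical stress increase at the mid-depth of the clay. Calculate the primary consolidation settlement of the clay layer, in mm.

Mid-depth of clay below the footing base: z = 3.9 + 6.9/2 = 7.35 m.
Stress increase at mid-clay by the 2:1 spreading method:
Δσ ≈ qD²/(D+z)² = 242×3.6²/(3.6+7.35)² = 26.157 kPa
Final effective stress: σ'_f = σ'_0 + Δσ = 101 + 26.157 = 127.16 kPa.
Normally consolidated clay, so the full stress increment lies on the virgin compression line:
S_c = C_c·H/(1+e₀)·log₁₀(σ'_f/σ'_0) = 0.39×6.9/(1+1.24)×log₁₀(127.16/101)
    = 1.2013 × 0.10003 = 0.1202 m

S_c ≈ 120 mm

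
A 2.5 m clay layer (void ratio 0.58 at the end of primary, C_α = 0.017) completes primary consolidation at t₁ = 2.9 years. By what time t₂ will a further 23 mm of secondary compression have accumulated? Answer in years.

t₂ ≈ 20.8 years

S_s = C_α·H/(1+e_p)·log₁₀(t₂/t₁) ⇒ log₁₀(t₂/t₁) = S_s·(1+e_p)/(C_α·H).
log₁₀(t₂/t₁) = 0.023 × (1+0.58) / (0.017×2.5) = 0.8551
t₂ = t₁ × 10^0.8551 = 2.9 × 7.162 = 20.77 years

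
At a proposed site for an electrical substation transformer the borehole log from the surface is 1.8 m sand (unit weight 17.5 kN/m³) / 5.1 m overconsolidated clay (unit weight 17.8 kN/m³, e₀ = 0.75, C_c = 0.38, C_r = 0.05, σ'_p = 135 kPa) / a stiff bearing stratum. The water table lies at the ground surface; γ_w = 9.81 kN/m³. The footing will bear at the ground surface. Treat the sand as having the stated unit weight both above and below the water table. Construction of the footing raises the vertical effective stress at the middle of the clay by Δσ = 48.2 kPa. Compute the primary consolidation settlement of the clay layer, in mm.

Mid-depth of clay below the ground surface: z = 1.8 + 5.1/2 = 4.35 m.
Total vertical stress at mid-clay: σ_v = 17.5×1.8 + 17.8×2.55 = 76.89 kPa.
Pore pressure: u = 9.81×(4.35 − 0) = 42.673 kPa.
Initial effective stress: σ'_0 = σ_v − u = 76.89 − 42.673 = 34.217 kPa.
Final effective stress: σ'_f = 34.217 + 48.2 = 82.417 kPa.
σ'_f = 82.417 ≤ σ'_p = 135 kPa, so the clay remains overconsolidated and only the recompression index applies:
S_c = C_r·H/(1+e₀)·log₁₀(σ'_f/σ'_0) = 0.05×5.1/1.75×log₁₀(82.417/34.217)
    = 0.14572 × 0.38177 = 0.05563 m

S_c ≈ 55.6 mm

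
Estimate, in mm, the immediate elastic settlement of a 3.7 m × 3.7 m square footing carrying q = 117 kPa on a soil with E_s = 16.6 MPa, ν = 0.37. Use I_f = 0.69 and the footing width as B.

S_e ≈ 15.5 mm

Immediate (elastic) settlement: S_e = q·B·(1−ν²)/E_s · I_f.
E_s = 16.6 MPa = 16600 kPa.
S_e = 117 × 3.7 × (1 − 0.37²) / 16600 × 0.69
    = 117 × 3.7 × 0.8631 / 16600 × 0.69
    = 0.01553 m = 15.53 mm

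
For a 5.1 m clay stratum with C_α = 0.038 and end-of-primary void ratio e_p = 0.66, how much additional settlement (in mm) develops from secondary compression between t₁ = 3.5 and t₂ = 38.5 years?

S_s ≈ 122 mm

Secondary compression: S_s = C_α·H/(1+e_p)·log₁₀(t₂/t₁)
S_s = 0.038×5.1/(1+0.66)×log₁₀(38.5/3.5)
    = 0.1167 × 1.041 = 0.1216 m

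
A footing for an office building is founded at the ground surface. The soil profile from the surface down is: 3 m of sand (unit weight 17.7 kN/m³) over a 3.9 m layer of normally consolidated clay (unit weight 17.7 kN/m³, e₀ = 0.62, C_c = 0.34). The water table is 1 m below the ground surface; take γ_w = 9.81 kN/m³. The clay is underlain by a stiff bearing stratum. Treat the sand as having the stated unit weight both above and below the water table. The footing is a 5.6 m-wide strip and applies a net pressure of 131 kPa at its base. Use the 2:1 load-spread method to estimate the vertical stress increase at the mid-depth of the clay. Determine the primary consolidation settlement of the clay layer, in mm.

Mid-depth of clay below the ground surface: z = 3 + 3.9/2 = 4.95 m.
Total vertical stress at mid-clay: σ_v = 17.7×3 + 17.7×1.95 = 87.615 kPa.
Pore pressure: u = 9.81×(4.95 − 1) = 38.75 kPa.
Initial effective stress: σ'_0 = σ_v − u = 87.615 − 38.75 = 48.865 kPa.
Stress increase at mid-clay by the 2:1 spreading method:
Δσ = qB/(B+z) = 131×5.6/(5.6+4.95) = 69.536 kPa
Final effective stress: σ'_f = σ'_0 + Δσ = 48.865 + 69.536 = 118.4 kPa.
Normally consolidated clay, so the full stress increment lies on the virgin compression line:
S_c = C_c·H/(1+e₀)·log₁₀(σ'_f/σ'_0) = 0.34×3.9/(1+0.62)×log₁₀(118.4/48.865)
    = 0.81852 × 0.38435 = 0.3146 m

S_c ≈ 315 mm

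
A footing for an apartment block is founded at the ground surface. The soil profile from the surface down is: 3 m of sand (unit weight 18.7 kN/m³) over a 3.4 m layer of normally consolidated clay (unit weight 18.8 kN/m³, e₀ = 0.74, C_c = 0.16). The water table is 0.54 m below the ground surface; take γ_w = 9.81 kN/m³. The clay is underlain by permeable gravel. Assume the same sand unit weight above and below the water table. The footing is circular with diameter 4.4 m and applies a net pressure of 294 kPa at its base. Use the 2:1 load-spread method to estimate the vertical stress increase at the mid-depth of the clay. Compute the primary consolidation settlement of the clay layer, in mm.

Mid-depth of clay below the ground surface: z = 3 + 3.4/2 = 4.7 m.
Total vertical stress at mid-clay: σ_v = 18.7×3 + 18.8×1.7 = 88.06 kPa.
Pore pressure: u = 9.81×(4.7 − 0.54) = 40.81 kPa.
Initial effective stress: σ'_0 = σ_v − u = 88.06 − 40.81 = 47.25 kPa.
Stress increase at mid-clay by the 2:1 spreading method:
Δσ ≈ qD²/(D+z)² = 294×4.4²/(4.4+4.7)² = 68.734 kPa
Final effective stress: σ'_f = σ'_0 + Δσ = 47.25 + 68.734 = 115.98 kPa.
Normally consolidated clay, so the full stress increment lies on the virgin compression line:
S_c = C_c·H/(1+e₀)·log₁₀(σ'_f/σ'_0) = 0.16×3.4/(1+0.74)×log₁₀(115.98/47.25)
    = 0.31264 × 0.38998 = 0.1219 m

S_c ≈ 122 mm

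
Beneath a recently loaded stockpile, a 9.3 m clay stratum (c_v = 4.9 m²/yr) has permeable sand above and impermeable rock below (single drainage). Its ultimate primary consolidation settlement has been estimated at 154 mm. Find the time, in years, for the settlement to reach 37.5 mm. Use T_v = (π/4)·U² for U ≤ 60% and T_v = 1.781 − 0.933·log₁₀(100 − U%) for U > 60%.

Drainage path length: H_d = H = 9.3 m (single drainage).
U = S(t)/S_ult = 37.5/154 = 0.2435.
U ≤ 60%: T_v = (π/4)·U² = (π/4)×0.24351² = 0.046571.
t = T_v·H_d²/c_v = 0.046571×9.3²/4.9 = 0.822 years.

t ≈ 0.822 years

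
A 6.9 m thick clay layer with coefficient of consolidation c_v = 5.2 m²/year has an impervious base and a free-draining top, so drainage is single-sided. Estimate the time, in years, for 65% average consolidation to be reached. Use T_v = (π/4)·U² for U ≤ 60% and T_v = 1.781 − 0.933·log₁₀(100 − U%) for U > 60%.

t ≈ 3.12 years

Drainage path length: H_d = H = 6.9 m (single drainage).
U > 60%: T_v = 1.781 − 0.933·log₁₀(100 − 65) = 0.34038.
t = T_v·H_d²/c_v = 0.34038×6.9²/5.2 = 3.116 years.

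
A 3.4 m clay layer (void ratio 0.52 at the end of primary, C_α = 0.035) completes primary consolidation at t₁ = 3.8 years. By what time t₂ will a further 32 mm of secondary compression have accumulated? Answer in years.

S_s = C_α·H/(1+e_p)·log₁₀(t₂/t₁) ⇒ log₁₀(t₂/t₁) = S_s·(1+e_p)/(C_α·H).
log₁₀(t₂/t₁) = 0.032 × (1+0.52) / (0.035×3.4) = 0.4087
t₂ = t₁ × 10^0.4087 = 3.8 × 2.563 = 9.739 years

t₂ ≈ 9.74 years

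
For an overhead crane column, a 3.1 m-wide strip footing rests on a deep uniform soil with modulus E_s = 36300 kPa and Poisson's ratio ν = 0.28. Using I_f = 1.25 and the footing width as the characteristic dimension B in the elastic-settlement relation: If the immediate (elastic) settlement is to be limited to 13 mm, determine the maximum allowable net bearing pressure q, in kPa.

q ≈ 132 kPa

S_e = q·B·(1−ν²)/E_s · I_f  ⇒  q = S_e·E_s / (B·(1−ν²)·I_f).
q = 0.013 × 36300 / (3.1 × 0.9216 × 1.25) = 132.1 kPa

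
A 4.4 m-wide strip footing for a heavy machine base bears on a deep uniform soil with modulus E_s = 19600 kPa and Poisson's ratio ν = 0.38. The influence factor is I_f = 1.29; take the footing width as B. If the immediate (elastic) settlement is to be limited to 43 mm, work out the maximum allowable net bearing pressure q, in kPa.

q ≈ 174 kPa

S_e = q·B·(1−ν²)/E_s · I_f  ⇒  q = S_e·E_s / (B·(1−ν²)·I_f).
q = 0.043 × 19600 / (4.4 × 0.8556 × 1.29) = 173.5 kPa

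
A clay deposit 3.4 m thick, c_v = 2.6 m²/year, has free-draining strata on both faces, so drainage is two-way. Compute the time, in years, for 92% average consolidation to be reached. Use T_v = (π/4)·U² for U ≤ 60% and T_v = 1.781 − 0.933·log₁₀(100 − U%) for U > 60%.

t ≈ 1.04 years

Drainage path length: H_d = H/2 = 1.7 m (double drainage).
U > 60%: T_v = 1.781 − 0.933·log₁₀(100 − 92) = 0.93842.
t = T_v·H_d²/c_v = 0.93842×1.7²/2.6 = 1.043 years.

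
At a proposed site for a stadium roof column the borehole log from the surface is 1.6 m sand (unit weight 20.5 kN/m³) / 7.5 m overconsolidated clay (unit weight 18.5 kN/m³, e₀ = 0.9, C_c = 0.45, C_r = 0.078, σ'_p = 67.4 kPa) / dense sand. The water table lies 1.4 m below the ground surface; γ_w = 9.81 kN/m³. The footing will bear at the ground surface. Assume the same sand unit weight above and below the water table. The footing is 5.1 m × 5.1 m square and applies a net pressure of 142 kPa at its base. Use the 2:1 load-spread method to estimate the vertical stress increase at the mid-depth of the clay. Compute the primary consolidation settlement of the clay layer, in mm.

Mid-depth of clay below the ground surface: z = 1.6 + 7.5/2 = 5.35 m.
Total vertical stress at mid-clay: σ_v = 20.5×1.6 + 18.5×3.75 = 102.18 kPa.
Pore pressure: u = 9.81×(5.35 − 1.4) = 38.75 kPa.
Initial effective stress: σ'_0 = σ_v − u = 102.18 − 38.75 = 63.43 kPa.
Stress increase at mid-clay by the 2:1 spreading method:
Δσ = qBL/((B+z)(L+z)) = 142×5.1×5.1/((5.1+5.35)(5.1+5.35)) = 33.822 kPa
Final effective stress: σ'_f = 63.43 + 33.822 = 97.252 kPa.
σ'_f = 97.252 > σ'_p = 67.4 kPa, so the stress path crosses the preconsolidation pressure — recompression up to σ'_p, then virgin compression beyond:
S_c = H/(1+e₀)·[C_r·log₁₀(σ'_p/σ'_0) + C_c·log₁₀(σ'_f/σ'_p)]
    = 7.5/1.9 × [0.078×log₁₀(67.4/63.43) + 0.45×log₁₀(97.252/67.4)]
    = 3.9474 × [0.0020565 + 0.071657] = 0.291 m

S_c ≈ 291 mm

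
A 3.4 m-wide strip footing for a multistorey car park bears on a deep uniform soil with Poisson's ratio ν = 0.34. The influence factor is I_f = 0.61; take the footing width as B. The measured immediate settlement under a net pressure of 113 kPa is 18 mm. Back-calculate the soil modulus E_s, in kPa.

E_s ≈ 11500 kPa

S_e = q·B·(1−ν²)/E_s · I_f  ⇒  E_s = q·B·(1−ν²)·I_f / S_e.
E_s = 113 × 3.4 × 0.8844 × 0.61 / 0.018 = 11510 kPa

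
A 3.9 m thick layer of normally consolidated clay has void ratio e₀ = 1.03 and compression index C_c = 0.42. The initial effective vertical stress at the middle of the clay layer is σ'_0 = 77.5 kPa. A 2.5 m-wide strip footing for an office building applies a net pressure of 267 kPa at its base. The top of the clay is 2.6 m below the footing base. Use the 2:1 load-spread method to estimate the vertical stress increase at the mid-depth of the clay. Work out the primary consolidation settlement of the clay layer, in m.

S_c ≈ 0.28 m

Mid-depth of clay below the footing base: z = 2.6 + 3.9/2 = 4.55 m.
Stress increase at mid-clay by the 2:1 spreading method:
Δσ = qB/(B+z) = 267×2.5/(2.5+4.55) = 94.681 kPa
Final effective stress: σ'_f = σ'_0 + Δσ = 77.5 + 94.681 = 172.18 kPa.
Normally consolidated clay, so the full stress increment lies on the virgin compression line:
S_c = C_c·H/(1+e₀)·log₁₀(σ'_f/σ'_0) = 0.42×3.9/(1+1.03)×log₁₀(172.18/77.5)
    = 0.8069 × 0.34668 = 0.2797 m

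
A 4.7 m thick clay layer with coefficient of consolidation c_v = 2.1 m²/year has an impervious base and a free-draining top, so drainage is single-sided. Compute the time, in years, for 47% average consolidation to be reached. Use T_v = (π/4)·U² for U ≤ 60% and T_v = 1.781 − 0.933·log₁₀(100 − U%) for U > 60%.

t ≈ 1.82 years

Drainage path length: H_d = H = 4.7 m (single drainage).
U ≤ 60%: T_v = (π/4)·U² = (π/4)×0.47² = 0.17349.
t = T_v·H_d²/c_v = 0.17349×4.7²/2.1 = 1.825 years.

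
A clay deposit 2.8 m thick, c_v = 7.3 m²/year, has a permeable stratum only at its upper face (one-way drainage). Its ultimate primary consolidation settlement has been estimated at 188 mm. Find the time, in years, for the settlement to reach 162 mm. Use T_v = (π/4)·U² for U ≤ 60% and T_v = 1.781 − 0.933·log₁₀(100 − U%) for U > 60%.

Drainage path length: H_d = H = 2.8 m (single drainage).
U = S(t)/S_ult = 162/188 = 0.8617.
U > 60%: T_v = 1.781 − 0.933·log₁₀(100 − 86.17) = 0.71662.
t = T_v·H_d²/c_v = 0.71662×2.8²/7.3 = 0.7696 years.

t ≈ 0.77 years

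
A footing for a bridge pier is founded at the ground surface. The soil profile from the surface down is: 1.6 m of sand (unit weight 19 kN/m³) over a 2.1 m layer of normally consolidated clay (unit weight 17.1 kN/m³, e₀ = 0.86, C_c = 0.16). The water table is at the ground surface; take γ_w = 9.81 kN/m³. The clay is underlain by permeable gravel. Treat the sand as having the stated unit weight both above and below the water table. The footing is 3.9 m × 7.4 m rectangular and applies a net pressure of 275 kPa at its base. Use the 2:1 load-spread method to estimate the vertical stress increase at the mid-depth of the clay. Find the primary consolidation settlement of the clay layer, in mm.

Mid-depth of clay below the ground surface: z = 1.6 + 2.1/2 = 2.65 m.
Total vertical stress at mid-clay: σ_v = 19×1.6 + 17.1×1.05 = 48.355 kPa.
Pore pressure: u = 9.81×(2.65 − 0) = 25.997 kPa.
Initial effective stress: σ'_0 = σ_v − u = 48.355 − 25.997 = 22.358 kPa.
Stress increase at mid-clay by the 2:1 spreading method:
Δσ = qBL/((B+z)(L+z)) = 275×3.9×7.4/((3.9+2.65)(7.4+2.65)) = 120.57 kPa
Final effective stress: σ'_f = σ'_0 + Δσ = 22.358 + 120.57 = 142.93 kPa.
Normally consolidated clay, so the full stress increment lies on the virgin compression line:
S_c = C_c·H/(1+e₀)·log₁₀(σ'_f/σ'_0) = 0.16×2.1/(1+0.86)×log₁₀(142.93/22.358)
    = 0.18065 × 0.80569 = 0.1455 m

S_c ≈ 146 mm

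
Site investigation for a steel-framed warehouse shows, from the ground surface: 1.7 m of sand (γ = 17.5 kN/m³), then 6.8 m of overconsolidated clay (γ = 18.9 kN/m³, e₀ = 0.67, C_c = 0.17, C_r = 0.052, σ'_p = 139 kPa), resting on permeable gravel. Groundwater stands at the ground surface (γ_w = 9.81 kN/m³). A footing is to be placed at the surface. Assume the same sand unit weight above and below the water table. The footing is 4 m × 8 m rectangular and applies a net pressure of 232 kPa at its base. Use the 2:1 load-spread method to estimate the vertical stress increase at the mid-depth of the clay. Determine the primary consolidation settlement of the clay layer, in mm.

Mid-depth of clay below the ground surface: z = 1.7 + 6.8/2 = 5.1 m.
Total vertical stress at mid-clay: σ_v = 17.5×1.7 + 18.9×3.4 = 94.01 kPa.
Pore pressure: u = 9.81×(5.1 − 0) = 50.031 kPa.
Initial effective stress: σ'_0 = σ_v − u = 94.01 − 50.031 = 43.979 kPa.
Stress increase at mid-clay by the 2:1 spreading method:
Δσ = qBL/((B+z)(L+z)) = 232×4×8/((4+5.1)(8+5.1)) = 62.277 kPa
Final effective stress: σ'_f = 43.979 + 62.277 = 106.26 kPa.
σ'_f = 106.26 ≤ σ'_p = 139 kPa, so the clay remains overconsolidated and only the recompression index applies:
S_c = C_r·H/(1+e₀)·log₁₀(σ'_f/σ'_0) = 0.052×6.8/1.67×log₁₀(106.26/43.979)
    = 0.21174 × 0.38312 = 0.08112 m

S_c ≈ 81.1 mm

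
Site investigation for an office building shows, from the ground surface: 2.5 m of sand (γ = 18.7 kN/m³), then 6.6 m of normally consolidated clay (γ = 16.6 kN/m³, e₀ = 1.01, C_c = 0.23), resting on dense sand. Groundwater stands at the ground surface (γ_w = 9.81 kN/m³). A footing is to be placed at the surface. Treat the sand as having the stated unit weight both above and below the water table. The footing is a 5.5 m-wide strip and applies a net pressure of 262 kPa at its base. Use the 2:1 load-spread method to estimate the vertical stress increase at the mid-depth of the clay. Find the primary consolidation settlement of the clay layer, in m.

S_c ≈ 0.443 m

Mid-depth of clay below the ground surface: z = 2.5 + 6.6/2 = 5.8 m.
Total vertical stress at mid-clay: σ_v = 18.7×2.5 + 16.6×3.3 = 101.53 kPa.
Pore pressure: u = 9.81×(5.8 − 0) = 56.898 kPa.
Initial effective stress: σ'_0 = σ_v − u = 101.53 − 56.898 = 44.632 kPa.
Stress increase at mid-clay by the 2:1 spreading method:
Δσ = qB/(B+z) = 262×5.5/(5.5+5.8) = 127.52 kPa
Final effective stress: σ'_f = σ'_0 + Δσ = 44.632 + 127.52 = 172.15 kPa.
Normally consolidated clay, so the full stress increment lies on the virgin compression line:
S_c = C_c·H/(1+e₀)·log₁₀(σ'_f/σ'_0) = 0.23×6.6/(1+1.01)×log₁₀(172.15/44.632)
    = 0.75522 × 0.58626 = 0.4428 m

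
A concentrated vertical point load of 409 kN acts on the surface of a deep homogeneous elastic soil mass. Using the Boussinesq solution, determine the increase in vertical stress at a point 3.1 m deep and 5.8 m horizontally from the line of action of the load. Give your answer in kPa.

Boussinesq vertical stress below a point load on an elastic half-space:
Δσ_z = 3P/(2πz²) · [1 + (r/z)²]^(−5/2)
r/z = 5.8/3.1 = 1.871; [1+(r/z)²]^(−5/2) = 0.023273.
Δσ_z = 3×409/(2π×3.1²) × 0.023273 = 20.321 × 0.023273 = 0.4729 kPa

Δσ_z ≈ 0.473 kPa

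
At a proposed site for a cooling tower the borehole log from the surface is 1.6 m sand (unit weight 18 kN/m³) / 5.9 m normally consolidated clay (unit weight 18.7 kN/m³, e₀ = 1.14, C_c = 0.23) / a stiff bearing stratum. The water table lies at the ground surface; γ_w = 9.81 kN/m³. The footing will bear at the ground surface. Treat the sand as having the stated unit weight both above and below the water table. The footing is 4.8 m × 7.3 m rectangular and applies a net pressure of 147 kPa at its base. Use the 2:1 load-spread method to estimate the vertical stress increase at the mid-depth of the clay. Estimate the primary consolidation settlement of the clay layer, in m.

S_c ≈ 0.215 m

Mid-depth of clay below the ground surface: z = 1.6 + 5.9/2 = 4.55 m.
Total vertical stress at mid-clay: σ_v = 18×1.6 + 18.7×2.95 = 83.965 kPa.
Pore pressure: u = 9.81×(4.55 − 0) = 44.636 kPa.
Initial effective stress: σ'_0 = σ_v − u = 83.965 − 44.636 = 39.329 kPa.
Stress increase at mid-clay by the 2:1 spreading method:
Δσ = qBL/((B+z)(L+z)) = 147×4.8×7.3/((4.8+4.55)(7.3+4.55)) = 46.489 kPa
Final effective stress: σ'_f = σ'_0 + Δσ = 39.329 + 46.489 = 85.818 kPa.
Normally consolidated clay, so the full stress increment lies on the virgin compression line:
S_c = C_c·H/(1+e₀)·log₁₀(σ'_f/σ'_0) = 0.23×5.9/(1+1.14)×log₁₀(85.818/39.329)
    = 0.63411 × 0.33887 = 0.2149 m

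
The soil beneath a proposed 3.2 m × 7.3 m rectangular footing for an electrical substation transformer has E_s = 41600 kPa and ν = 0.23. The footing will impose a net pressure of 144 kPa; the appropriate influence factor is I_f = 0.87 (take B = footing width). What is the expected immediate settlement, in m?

Immediate (elastic) settlement: S_e = q·B·(1−ν²)/E_s · I_f.
S_e = 144 × 3.2 × (1 − 0.23²) / 41600 × 0.87
    = 144 × 3.2 × 0.9471 / 41600 × 0.87
    = 0.009127 m

S_e ≈ 0.00913 m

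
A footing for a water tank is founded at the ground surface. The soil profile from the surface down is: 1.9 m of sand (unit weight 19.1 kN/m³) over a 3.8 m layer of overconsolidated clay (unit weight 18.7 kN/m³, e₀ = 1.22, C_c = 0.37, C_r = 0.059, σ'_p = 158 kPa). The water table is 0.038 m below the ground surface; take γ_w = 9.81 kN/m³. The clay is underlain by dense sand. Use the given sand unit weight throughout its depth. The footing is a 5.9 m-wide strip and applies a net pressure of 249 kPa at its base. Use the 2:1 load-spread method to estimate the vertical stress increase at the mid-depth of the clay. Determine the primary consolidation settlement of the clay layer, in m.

Mid-depth of clay below the ground surface: z = 1.9 + 3.8/2 = 3.8 m.
Total vertical stress at mid-clay: σ_v = 19.1×1.9 + 18.7×1.9 = 71.82 kPa.
Pore pressure: u = 9.81×(3.8 − 0.038) = 36.905 kPa.
Initial effective stress: σ'_0 = σ_v − u = 71.82 − 36.905 = 34.915 kPa.
Stress increase at mid-clay by the 2:1 spreading method:
Δσ = qB/(B+z) = 249×5.9/(5.9+3.8) = 151.45 kPa
Final effective stress: σ'_f = 34.915 + 151.45 = 186.36 kPa.
σ'_f = 186.36 > σ'_p = 158 kPa, so the stress path crosses the preconsolidation pressure — recompression up to σ'_p, then virgin compression beyond:
S_c = H/(1+e₀)·[C_r·log₁₀(σ'_p/σ'_0) + C_c·log₁₀(σ'_f/σ'_p)]
    = 3.8/2.22 × [0.059×log₁₀(158/34.915) + 0.37×log₁₀(186.36/158)]
    = 1.7117 × [0.038683 + 0.026527] = 0.1116 m

S_c ≈ 0.112 m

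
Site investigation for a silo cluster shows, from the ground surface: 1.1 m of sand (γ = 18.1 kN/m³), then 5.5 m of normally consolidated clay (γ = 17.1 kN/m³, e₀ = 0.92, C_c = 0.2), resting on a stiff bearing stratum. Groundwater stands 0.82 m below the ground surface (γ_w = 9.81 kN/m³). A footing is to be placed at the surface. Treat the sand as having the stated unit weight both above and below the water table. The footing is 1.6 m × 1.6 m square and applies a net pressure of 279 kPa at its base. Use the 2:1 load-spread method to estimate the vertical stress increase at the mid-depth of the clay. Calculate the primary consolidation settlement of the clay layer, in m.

S_c ≈ 0.124 m

Mid-depth of clay below the ground surface: z = 1.1 + 5.5/2 = 3.85 m.
Total vertical stress at mid-clay: σ_v = 18.1×1.1 + 17.1×2.75 = 66.935 kPa.
Pore pressure: u = 9.81×(3.85 − 0.82) = 29.724 kPa.
Initial effective stress: σ'_0 = σ_v − u = 66.935 − 29.724 = 37.211 kPa.
Stress increase at mid-clay by the 2:1 spreading method:
Δσ = qBL/((B+z)(L+z)) = 279×1.6×1.6/((1.6+3.85)(1.6+3.85)) = 24.046 kPa
Final effective stress: σ'_f = σ'_0 + Δσ = 37.211 + 24.046 = 61.257 kPa.
Normally consolidated clay, so the full stress increment lies on the virgin compression line:
S_c = C_c·H/(1+e₀)·log₁₀(σ'_f/σ'_0) = 0.2×5.5/(1+0.92)×log₁₀(61.257/37.211)
    = 0.57292 × 0.21648 = 0.124 m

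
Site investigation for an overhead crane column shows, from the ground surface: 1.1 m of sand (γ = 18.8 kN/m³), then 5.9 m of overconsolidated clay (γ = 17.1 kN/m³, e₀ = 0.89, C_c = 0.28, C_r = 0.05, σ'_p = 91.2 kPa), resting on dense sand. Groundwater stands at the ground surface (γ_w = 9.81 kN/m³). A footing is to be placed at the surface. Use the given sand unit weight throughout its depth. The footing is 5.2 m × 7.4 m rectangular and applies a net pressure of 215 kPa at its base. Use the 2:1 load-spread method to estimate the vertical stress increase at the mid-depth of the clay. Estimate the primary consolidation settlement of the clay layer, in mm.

S_c ≈ 142 mm

Mid-depth of clay below the ground surface: z = 1.1 + 5.9/2 = 4.05 m.
Total vertical stress at mid-clay: σ_v = 18.8×1.1 + 17.1×2.95 = 71.125 kPa.
Pore pressure: u = 9.81×(4.05 − 0) = 39.73 kPa.
Initial effective stress: σ'_0 = σ_v − u = 71.125 − 39.73 = 31.395 kPa.
Stress increase at mid-clay by the 2:1 spreading method:
Δσ = qBL/((B+z)(L+z)) = 215×5.2×7.4/((5.2+4.05)(7.4+4.05)) = 78.114 kPa
Final effective stress: σ'_f = 31.395 + 78.114 = 109.51 kPa.
σ'_f = 109.51 > σ'_p = 91.2 kPa, so the stress path crosses the preconsolidation pressure — recompression up to σ'_p, then virgin compression beyond:
S_c = H/(1+e₀)·[C_r·log₁₀(σ'_p/σ'_0) + C_c·log₁₀(σ'_f/σ'_p)]
    = 5.9/1.89 × [0.05×log₁₀(91.2/31.395) + 0.28×log₁₀(109.51/91.2)]
    = 3.1217 × [0.023157 + 0.022249] = 0.1417 m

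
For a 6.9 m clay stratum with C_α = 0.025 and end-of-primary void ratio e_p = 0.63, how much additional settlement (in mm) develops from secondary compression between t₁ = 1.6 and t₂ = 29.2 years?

S_s ≈ 133 mm

Secondary compression: S_s = C_α·H/(1+e_p)·log₁₀(t₂/t₁)
S_s = 0.025×6.9/(1+0.63)×log₁₀(29.2/1.6)
    = 0.1058 × 1.261 = 0.1335 m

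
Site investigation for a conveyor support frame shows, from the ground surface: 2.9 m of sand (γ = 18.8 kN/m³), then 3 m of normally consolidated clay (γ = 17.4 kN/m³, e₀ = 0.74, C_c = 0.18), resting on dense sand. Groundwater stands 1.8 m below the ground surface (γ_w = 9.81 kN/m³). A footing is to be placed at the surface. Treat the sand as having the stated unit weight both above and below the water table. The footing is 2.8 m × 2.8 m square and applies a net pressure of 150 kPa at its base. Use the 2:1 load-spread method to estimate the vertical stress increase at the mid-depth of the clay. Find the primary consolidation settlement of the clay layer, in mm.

S_c ≈ 46.5 mm

Mid-depth of clay below the ground surface: z = 2.9 + 3/2 = 4.4 m.
Total vertical stress at mid-clay: σ_v = 18.8×2.9 + 17.4×1.5 = 80.62 kPa.
Pore pressure: u = 9.81×(4.4 − 1.8) = 25.506 kPa.
Initial effective stress: σ'_0 = σ_v − u = 80.62 − 25.506 = 55.114 kPa.
Stress increase at mid-clay by the 2:1 spreading method:
Δσ = qBL/((B+z)(L+z)) = 150×2.8×2.8/((2.8+4.4)(2.8+4.4)) = 22.685 kPa
Final effective stress: σ'_f = σ'_0 + Δσ = 55.114 + 22.685 = 77.799 kPa.
Normally consolidated clay, so the full stress increment lies on the virgin compression line:
S_c = C_c·H/(1+e₀)·log₁₀(σ'_f/σ'_0) = 0.18×3/(1+0.74)×log₁₀(77.799/55.114)
    = 0.31034 × 0.14971 = 0.04646 m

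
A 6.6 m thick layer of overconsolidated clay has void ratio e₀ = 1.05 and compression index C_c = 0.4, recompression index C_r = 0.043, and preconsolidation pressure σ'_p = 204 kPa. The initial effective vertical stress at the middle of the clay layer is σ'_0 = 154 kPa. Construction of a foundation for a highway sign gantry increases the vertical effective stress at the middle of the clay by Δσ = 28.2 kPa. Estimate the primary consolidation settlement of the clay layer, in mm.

Final effective stress: σ'_f = 154 + 28.2 = 182.2 kPa.
σ'_f = 182.2 ≤ σ'_p = 204 kPa, so the clay remains overconsolidated and only the recompression index applies:
S_c = C_r·H/(1+e₀)·log₁₀(σ'_f/σ'_0) = 0.043×6.6/2.05×log₁₀(182.2/154)
    = 0.13844 × 0.073028 = 0.01011 m

S_c ≈ 10.1 mm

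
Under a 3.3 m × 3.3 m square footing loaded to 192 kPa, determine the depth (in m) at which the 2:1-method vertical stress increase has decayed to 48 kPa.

2:1 spreading — at depth z the loaded area has grown by z in each plan dimension:
qB²/(B+z)² = Δσ_z ⇒ z = B(√(q/Δσ_z) − 1) = 3.3×(√(192/48) − 1) = 3.3 m

z ≈ 3.3 m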